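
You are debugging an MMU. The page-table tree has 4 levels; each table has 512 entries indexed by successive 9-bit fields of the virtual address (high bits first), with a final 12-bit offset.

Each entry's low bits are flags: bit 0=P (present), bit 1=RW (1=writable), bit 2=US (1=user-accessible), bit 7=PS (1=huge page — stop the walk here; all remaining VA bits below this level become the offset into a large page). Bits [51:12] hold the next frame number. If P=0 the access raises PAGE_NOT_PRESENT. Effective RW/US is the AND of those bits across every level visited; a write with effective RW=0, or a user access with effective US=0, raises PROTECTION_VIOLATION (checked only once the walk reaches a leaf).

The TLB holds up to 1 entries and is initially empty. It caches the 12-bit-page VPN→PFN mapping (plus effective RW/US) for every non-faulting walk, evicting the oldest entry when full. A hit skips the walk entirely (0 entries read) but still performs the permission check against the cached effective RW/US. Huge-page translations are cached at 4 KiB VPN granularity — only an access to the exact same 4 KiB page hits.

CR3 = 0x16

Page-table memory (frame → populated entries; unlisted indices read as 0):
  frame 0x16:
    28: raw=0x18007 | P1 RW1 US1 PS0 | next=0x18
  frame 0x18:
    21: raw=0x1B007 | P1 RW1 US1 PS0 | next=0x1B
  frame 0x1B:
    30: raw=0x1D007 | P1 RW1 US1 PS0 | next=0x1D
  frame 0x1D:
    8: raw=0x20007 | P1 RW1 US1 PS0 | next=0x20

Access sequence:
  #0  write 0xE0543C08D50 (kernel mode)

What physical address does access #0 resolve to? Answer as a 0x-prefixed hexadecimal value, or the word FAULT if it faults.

Walk each access:
#0 VA=0xE0543C08D50 (w,kernel):
  L0 @0x16[28] → 0x18007  P=1,RW=1,US=1,PS=0
  L1 @0x18[21] → 0x1B007  P=1,RW=1,US=1,PS=0
  L2 @0x1B[30] → 0x1D007  P=1,RW=1,US=1,PS=0
  L3 @0x1D[8] → 0x20007  P=1,RW=1,US=1,PS=0
  → PA=0x20D50  (4 entries read)

Access #0 PA: 0x20D50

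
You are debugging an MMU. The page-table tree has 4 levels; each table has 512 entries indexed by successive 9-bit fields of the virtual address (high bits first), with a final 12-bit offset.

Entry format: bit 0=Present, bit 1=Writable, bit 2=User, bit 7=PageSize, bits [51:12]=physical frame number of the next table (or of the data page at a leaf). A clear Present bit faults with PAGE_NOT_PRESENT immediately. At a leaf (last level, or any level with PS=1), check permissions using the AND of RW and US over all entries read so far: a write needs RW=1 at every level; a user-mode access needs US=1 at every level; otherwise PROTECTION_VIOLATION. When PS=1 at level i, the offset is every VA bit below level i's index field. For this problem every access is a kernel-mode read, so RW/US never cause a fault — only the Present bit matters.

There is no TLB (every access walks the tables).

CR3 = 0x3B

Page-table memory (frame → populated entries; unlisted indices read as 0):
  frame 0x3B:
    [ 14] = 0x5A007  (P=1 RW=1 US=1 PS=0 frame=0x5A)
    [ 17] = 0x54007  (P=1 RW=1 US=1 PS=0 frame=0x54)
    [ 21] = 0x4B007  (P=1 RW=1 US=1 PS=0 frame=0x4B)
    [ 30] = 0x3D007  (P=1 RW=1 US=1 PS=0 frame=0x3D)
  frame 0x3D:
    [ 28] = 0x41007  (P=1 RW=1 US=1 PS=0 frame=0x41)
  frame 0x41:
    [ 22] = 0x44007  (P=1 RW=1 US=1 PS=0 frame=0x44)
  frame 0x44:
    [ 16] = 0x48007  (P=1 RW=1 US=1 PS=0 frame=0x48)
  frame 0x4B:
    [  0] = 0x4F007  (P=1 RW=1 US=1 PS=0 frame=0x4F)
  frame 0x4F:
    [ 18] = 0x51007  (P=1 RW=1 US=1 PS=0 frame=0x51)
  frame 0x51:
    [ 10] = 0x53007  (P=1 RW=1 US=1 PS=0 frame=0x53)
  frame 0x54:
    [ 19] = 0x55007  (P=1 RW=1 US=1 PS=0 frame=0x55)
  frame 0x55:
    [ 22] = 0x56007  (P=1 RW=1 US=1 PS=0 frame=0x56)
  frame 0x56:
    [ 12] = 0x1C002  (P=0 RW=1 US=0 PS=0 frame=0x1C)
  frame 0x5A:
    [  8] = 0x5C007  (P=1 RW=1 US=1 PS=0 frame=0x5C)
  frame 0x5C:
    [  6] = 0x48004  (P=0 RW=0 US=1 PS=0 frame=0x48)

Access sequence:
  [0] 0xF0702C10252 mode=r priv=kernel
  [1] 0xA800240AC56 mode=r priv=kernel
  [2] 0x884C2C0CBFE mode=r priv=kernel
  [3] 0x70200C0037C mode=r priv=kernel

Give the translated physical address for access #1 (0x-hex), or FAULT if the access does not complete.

Per-access translation:
#0 VA=0xF0702C10252 (r,kernel):
  L0: frame=0x3B idx=30 entry=0x3D007 [P=1 RW=1 US=1 PS=0]
  L1: frame=0x3D idx=28 entry=0x41007 [P=1 RW=1 US=1 PS=0]
  L2: frame=0x41 idx=22 entry=0x44007 [P=1 RW=1 US=1 PS=0]
  L3: frame=0x44 idx=16 entry=0x48007 [P=1 RW=1 US=1 PS=0]
  ⇒ phys 0x48252  [4 reads]
#1 VA=0xA800240AC56 (r,kernel):
  L0: frame=0x3B idx=21 entry=0x4B007 [P=1 RW=1 US=1 PS=0]
  L1: frame=0x4B idx=0 entry=0x4F007 [P=1 RW=1 US=1 PS=0]
  L2: frame=0x4F idx=18 entry=0x51007 [P=1 RW=1 US=1 PS=0]
  L3: frame=0x51 idx=10 entry=0x53007 [P=1 RW=1 US=1 PS=0]
  ⇒ phys 0x53C56  [4 reads]
#2 VA=0x884C2C0CBFE (r,kernel):
  L0: frame=0x3B idx=17 entry=0x54007 [P=1 RW=1 US=1 PS=0]
  L1: frame=0x54 idx=19 entry=0x55007 [P=1 RW=1 US=1 PS=0]
  L2: frame=0x55 idx=22 entry=0x56007 [P=1 RW=1 US=1 PS=0]
  L3: frame=0x56 idx=12 entry=0x1C002 [P=0 RW=1 US=0 PS=0]
  → PAGE_NOT_PRESENT  (4 entries read)
#3 VA=0x70200C0037C (r,kernel):
  L0: frame=0x3B idx=14 entry=0x5A007 [P=1 RW=1 US=1 PS=0]
  L1: frame=0x5A idx=8 entry=0x5C007 [P=1 RW=1 US=1 PS=0]
  L2: frame=0x5C idx=6 entry=0x48004 [P=0 RW=0 US=1 PS=0]
  → PAGE_NOT_PRESENT  (3 entries read)

Access #1 PA: 0x53C56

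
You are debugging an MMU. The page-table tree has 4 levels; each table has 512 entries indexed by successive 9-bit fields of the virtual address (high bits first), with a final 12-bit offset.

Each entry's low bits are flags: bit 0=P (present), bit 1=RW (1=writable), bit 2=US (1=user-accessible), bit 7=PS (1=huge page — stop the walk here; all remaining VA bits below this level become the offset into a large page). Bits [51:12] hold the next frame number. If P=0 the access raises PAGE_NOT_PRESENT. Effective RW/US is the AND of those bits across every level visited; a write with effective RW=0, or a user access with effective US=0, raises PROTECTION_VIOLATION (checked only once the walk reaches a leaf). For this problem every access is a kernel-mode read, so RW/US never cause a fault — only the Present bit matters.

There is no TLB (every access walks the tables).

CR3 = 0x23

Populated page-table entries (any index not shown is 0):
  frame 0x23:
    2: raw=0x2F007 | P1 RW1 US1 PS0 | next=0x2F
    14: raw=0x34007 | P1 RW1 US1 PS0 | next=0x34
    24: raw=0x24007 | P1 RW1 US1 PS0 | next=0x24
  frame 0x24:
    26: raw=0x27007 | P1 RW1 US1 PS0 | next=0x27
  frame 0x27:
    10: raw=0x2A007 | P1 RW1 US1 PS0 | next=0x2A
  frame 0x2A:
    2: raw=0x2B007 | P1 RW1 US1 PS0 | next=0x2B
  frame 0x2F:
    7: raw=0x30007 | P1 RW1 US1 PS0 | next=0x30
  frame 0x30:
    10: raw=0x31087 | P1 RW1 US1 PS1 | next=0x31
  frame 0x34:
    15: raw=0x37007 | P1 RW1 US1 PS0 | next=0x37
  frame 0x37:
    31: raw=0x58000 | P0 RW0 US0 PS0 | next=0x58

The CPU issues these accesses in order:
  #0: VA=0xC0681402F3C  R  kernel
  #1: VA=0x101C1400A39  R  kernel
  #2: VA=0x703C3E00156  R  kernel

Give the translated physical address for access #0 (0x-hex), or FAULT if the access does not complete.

Walk each access:
#0 VA=0xC0681402F3C (r,kernel):
  L0: frame=0x23 idx=24 entry=0x24007 [P=1 RW=1 US=1 PS=0]
  L1: frame=0x24 idx=26 entry=0x27007 [P=1 RW=1 US=1 PS=0]
  L2: frame=0x27 idx=10 entry=0x2A007 [P=1 RW=1 US=1 PS=0]
  L3: frame=0x2A idx=2 entry=0x2B007 [P=1 RW=1 US=1 PS=0]
  ⇒ phys 0x2BF3C  [4 reads]
#1 VA=0x101C1400A39 (r,kernel):
  L0: frame=0x23 idx=2 entry=0x2F007 [P=1 RW=1 US=1 PS=0]
  L1: frame=0x2F idx=7 entry=0x30007 [P=1 RW=1 US=1 PS=0]
  L2: frame=0x30 idx=10 entry=0x31087 [P=1 RW=1 US=1 PS=1]
  ⇒ phys 0x31A39 (huge @L2)  [3 reads]
#2 VA=0x703C3E00156 (r,kernel):
  L0: frame=0x23 idx=14 entry=0x34007 [P=1 RW=1 US=1 PS=0]
  L1: frame=0x34 idx=15 entry=0x37007 [P=1 RW=1 US=1 PS=0]
  L2: frame=0x37 idx=31 entry=0x58000 [P=0 RW=0 US=0 PS=0]
  ✗ PAGE_NOT_PRESENT  [3 reads]

Access #0 PA: 0x2BF3C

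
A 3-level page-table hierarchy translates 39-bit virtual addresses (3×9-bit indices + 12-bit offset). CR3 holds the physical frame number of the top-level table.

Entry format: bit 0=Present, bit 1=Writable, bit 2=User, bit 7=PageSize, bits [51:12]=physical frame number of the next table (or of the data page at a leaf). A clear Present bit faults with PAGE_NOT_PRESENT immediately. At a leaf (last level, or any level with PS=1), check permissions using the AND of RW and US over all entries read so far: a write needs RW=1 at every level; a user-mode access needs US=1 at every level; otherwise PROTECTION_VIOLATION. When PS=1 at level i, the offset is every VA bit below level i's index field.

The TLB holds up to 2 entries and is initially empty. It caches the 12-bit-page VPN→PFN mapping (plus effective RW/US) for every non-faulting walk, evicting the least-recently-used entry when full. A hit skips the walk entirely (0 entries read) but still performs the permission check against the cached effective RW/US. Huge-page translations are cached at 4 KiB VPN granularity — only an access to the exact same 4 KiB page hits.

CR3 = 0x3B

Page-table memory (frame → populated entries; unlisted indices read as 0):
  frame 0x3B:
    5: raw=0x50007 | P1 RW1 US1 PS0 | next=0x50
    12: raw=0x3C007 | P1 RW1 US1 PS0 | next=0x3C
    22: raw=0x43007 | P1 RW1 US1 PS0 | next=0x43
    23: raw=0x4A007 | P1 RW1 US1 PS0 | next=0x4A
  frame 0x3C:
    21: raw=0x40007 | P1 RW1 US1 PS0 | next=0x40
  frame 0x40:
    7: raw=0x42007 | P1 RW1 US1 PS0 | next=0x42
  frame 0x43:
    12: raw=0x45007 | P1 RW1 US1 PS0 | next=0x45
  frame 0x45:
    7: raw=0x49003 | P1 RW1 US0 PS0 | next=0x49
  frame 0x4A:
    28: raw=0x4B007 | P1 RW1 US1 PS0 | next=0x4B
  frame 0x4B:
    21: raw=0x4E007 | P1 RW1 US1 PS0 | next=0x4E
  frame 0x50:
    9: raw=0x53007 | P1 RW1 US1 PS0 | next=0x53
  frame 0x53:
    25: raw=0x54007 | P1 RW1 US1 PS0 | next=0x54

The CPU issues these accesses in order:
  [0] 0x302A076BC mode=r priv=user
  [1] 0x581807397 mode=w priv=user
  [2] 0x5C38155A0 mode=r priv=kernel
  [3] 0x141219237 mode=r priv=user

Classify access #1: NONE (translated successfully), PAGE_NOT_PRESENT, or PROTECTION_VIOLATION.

Per-access translation:
#0 VA=0x302A076BC (r,user):
  lvl0: tbl 0x3B, slot 12 ⇒ 0x3C007 (P1/RW1/US1/PS0)
  lvl1: tbl 0x3C, slot 21 ⇒ 0x40007 (P1/RW1/US1/PS0)
  lvl2: tbl 0x40, slot 7 ⇒ 0x42007 (P1/RW1/US1/PS0)
  ✓ 0x426BC  — 3 lookups
#1 VA=0x581807397 (w,user):
  lvl0: tbl 0x3B, slot 22 ⇒ 0x43007 (P1/RW1/US1/PS0)
  lvl1: tbl 0x43, slot 12 ⇒ 0x45007 (P1/RW1/US1/PS0)
  lvl2: tbl 0x45, slot 7 ⇒ 0x49003 (P1/RW1/US0/PS0)
  → PROTECTION_VIOLATION  (3 entries read)
#2 VA=0x5C38155A0 (r,kernel):
  lvl0: tbl 0x3B, slot 23 ⇒ 0x4A007 (P1/RW1/US1/PS0)
  lvl1: tbl 0x4A, slot 28 ⇒ 0x4B007 (P1/RW1/US1/PS0)
  lvl2: tbl 0x4B, slot 21 ⇒ 0x4E007 (P1/RW1/US1/PS0)
  ✓ 0x4E5A0  — 3 lookups
#3 VA=0x141219237 (r,user):
  lvl0: tbl 0x3B, slot 5 ⇒ 0x50007 (P1/RW1/US1/PS0)
  lvl1: tbl 0x50, slot 9 ⇒ 0x53007 (P1/RW1/US1/PS0)
  lvl2: tbl 0x53, slot 25 ⇒ 0x54007 (P1/RW1/US1/PS0)
  ✓ 0x54237  — 3 lookups

Access #1 fault: PROTECTION_VIOLATION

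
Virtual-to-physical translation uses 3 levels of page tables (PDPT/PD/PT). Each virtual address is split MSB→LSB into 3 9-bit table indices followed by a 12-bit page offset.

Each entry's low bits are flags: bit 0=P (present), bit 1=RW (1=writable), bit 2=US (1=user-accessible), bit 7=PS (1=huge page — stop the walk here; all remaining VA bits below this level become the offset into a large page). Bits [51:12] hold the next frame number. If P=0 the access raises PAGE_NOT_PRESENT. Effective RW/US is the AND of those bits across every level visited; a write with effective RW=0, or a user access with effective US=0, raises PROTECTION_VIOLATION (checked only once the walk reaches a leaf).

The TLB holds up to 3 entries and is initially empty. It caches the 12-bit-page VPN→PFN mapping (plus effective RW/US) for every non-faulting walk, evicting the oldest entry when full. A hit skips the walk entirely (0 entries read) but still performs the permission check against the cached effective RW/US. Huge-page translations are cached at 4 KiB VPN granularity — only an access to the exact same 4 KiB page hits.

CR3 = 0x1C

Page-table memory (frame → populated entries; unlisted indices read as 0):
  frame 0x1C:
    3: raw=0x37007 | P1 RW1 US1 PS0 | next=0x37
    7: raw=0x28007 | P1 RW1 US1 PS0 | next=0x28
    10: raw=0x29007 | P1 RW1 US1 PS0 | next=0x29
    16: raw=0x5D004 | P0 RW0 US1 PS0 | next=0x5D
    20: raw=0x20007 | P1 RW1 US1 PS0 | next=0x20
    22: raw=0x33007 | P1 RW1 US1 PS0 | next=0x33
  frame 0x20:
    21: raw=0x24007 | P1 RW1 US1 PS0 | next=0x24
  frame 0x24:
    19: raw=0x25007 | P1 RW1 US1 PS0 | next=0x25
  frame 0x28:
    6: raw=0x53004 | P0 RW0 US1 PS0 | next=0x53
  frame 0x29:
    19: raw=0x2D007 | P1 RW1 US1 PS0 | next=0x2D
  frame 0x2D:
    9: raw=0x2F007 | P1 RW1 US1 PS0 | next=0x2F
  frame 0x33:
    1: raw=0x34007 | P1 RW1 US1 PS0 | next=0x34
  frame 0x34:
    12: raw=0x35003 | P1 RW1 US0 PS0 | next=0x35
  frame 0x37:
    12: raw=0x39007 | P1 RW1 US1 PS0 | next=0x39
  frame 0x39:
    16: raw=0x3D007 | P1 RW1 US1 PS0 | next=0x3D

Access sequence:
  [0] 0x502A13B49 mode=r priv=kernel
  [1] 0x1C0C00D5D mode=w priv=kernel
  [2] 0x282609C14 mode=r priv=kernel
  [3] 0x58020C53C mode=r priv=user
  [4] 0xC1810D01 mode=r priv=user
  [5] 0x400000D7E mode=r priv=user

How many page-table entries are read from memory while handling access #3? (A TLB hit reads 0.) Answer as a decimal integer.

Walk each access:
#0 VA=0x502A13B49 (r,kernel):
  L0 @0x1C[20] → 0x20007  P=1,RW=1,US=1,PS=0
  L1 @0x20[21] → 0x24007  P=1,RW=1,US=1,PS=0
  L2 @0x24[19] → 0x25007  P=1,RW=1,US=1,PS=0
  ⇒ phys 0x25B49  [3 reads]
#1 VA=0x1C0C00D5D (w,kernel):
  L0 @0x1C[7] → 0x28007  P=1,RW=1,US=1,PS=0
  L1 @0x28[6] → 0x53004  P=0,RW=0,US=1,PS=0
  → PAGE_NOT_PRESENT  (2 entries read)
#2 VA=0x282609C14 (r,kernel):
  L0 @0x1C[10] → 0x29007  P=1,RW=1,US=1,PS=0
  L1 @0x29[19] → 0x2D007  P=1,RW=1,US=1,PS=0
  L2 @0x2D[9] → 0x2F007  P=1,RW=1,US=1,PS=0
  ⇒ phys 0x2FC14  [3 reads]
#3 VA=0x58020C53C (r,user):
  L0 @0x1C[22] → 0x33007  P=1,RW=1,US=1,PS=0
  L1 @0x33[1] → 0x34007  P=1,RW=1,US=1,PS=0
  L2 @0x34[12] → 0x35003  P=1,RW=1,US=0,PS=0
  → PROTECTION_VIOLATION  (3 entries read)
#4 VA=0xC1810D01 (r,user):
  L0 @0x1C[3] → 0x37007  P=1,RW=1,US=1,PS=0
  L1 @0x37[12] → 0x39007  P=1,RW=1,US=1,PS=0
  L2 @0x39[16] → 0x3D007  P=1,RW=1,US=1,PS=0
  ⇒ phys 0x3DD01  [3 reads]
#5 VA=0x400000D7E (r,user):
  L0 @0x1C[16] → 0x5D004  P=0,RW=0,US=1,PS=0
  → PAGE_NOT_PRESENT  (1 entries read)

Entries read for #3: 3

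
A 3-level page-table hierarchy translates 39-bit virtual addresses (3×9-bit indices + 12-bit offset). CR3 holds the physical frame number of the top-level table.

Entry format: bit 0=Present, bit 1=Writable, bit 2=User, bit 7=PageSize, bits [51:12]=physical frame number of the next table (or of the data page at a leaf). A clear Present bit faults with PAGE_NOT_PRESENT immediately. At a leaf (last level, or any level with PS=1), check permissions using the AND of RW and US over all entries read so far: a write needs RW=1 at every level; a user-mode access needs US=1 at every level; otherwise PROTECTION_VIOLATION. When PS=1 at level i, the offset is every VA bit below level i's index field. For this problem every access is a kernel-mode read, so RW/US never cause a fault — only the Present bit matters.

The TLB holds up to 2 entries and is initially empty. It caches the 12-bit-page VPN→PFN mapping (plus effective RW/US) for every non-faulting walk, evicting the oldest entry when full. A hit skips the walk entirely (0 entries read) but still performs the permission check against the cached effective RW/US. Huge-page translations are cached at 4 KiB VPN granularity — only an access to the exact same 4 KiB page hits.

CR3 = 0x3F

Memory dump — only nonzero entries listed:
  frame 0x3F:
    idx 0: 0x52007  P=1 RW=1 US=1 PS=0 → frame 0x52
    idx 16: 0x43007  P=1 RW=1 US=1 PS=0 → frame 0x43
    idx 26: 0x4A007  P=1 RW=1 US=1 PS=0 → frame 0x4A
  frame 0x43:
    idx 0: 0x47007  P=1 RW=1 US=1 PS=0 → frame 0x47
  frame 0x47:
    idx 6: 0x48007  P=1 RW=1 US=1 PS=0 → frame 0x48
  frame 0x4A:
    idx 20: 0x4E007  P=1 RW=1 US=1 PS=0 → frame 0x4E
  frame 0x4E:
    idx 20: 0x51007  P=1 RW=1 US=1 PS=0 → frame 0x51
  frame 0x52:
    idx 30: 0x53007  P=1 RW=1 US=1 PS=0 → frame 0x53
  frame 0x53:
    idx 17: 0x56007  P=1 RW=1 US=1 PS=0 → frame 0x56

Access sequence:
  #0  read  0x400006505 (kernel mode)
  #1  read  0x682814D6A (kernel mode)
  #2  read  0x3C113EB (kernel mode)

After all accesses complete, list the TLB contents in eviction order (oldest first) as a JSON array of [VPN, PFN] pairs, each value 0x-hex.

Trace:
#0 VA=0x400006505 (r,kernel):
  L0: frame=0x3F idx=16 entry=0x43007 [P=1 RW=1 US=1 PS=0]
  L1: frame=0x43 idx=0 entry=0x47007 [P=1 RW=1 US=1 PS=0]
  L2: frame=0x47 idx=6 entry=0x48007 [P=1 RW=1 US=1 PS=0]
  ✓ 0x48505  — 3 lookups
#1 VA=0x682814D6A (r,kernel):
  L0: frame=0x3F idx=26 entry=0x4A007 [P=1 RW=1 US=1 PS=0]
  L1: frame=0x4A idx=20 entry=0x4E007 [P=1 RW=1 US=1 PS=0]
  L2: frame=0x4E idx=20 entry=0x51007 [P=1 RW=1 US=1 PS=0]
  ✓ 0x51D6A  — 3 lookups
#2 VA=0x3C113EB (r,kernel):
  L0: frame=0x3F idx=0 entry=0x52007 [P=1 RW=1 US=1 PS=0]
  L1: frame=0x52 idx=30 entry=0x53007 [P=1 RW=1 US=1 PS=0]
  L2: frame=0x53 idx=17 entry=0x56007 [P=1 RW=1 US=1 PS=0]
  ✓ 0x563EB  — 3 lookups

TLB: [["0x682814", "0x51"], ["0x3C11", "0x56"]]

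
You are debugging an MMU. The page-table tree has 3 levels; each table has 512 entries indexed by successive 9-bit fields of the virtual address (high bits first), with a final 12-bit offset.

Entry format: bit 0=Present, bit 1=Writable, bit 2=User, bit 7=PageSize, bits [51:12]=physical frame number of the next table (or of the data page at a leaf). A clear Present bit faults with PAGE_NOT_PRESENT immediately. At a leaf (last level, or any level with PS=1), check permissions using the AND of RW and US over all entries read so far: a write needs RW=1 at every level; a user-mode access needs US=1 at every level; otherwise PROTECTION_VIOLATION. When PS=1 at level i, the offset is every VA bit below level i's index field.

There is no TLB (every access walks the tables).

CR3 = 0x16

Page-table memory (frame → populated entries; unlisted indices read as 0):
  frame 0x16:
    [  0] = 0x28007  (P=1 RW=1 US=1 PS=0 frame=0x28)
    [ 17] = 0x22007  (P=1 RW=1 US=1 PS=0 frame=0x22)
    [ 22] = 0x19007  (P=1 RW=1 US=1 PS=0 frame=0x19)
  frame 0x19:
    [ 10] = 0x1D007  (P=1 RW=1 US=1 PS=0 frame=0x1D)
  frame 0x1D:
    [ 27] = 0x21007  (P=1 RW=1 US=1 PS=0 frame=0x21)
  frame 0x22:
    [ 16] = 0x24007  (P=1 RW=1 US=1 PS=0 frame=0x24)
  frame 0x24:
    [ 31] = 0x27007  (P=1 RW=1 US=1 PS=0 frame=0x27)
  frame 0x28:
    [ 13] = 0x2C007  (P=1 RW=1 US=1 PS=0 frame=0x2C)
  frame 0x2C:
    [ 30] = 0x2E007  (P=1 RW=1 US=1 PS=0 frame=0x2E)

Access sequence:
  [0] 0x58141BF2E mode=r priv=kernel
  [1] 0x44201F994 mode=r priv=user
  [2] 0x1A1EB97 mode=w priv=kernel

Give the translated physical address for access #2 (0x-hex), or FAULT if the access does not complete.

Walk each access:
#0 VA=0x58141BF2E (r,kernel):
  [0] read 0x16 idx=22: raw=0x19007 flags P=1 W=1 U=1 S=0
  [1] read 0x19 idx=10: raw=0x1D007 flags P=1 W=1 U=1 S=0
  [2] read 0x1D idx=27: raw=0x21007 flags P=1 W=1 U=1 S=0
  → PA=0x21F2E  (3 entries read)
#1 VA=0x44201F994 (r,user):
  [0] read 0x16 idx=17: raw=0x22007 flags P=1 W=1 U=1 S=0
  [1] read 0x22 idx=16: raw=0x24007 flags P=1 W=1 U=1 S=0
  [2] read 0x24 idx=31: raw=0x27007 flags P=1 W=1 U=1 S=0
  → PA=0x27994  (3 entries read)
#2 VA=0x1A1EB97 (w,kernel):
  [0] read 0x16 idx=0: raw=0x28007 flags P=1 W=1 U=1 S=0
  [1] read 0x28 idx=13: raw=0x2C007 flags P=1 W=1 U=1 S=0
  [2] read 0x2C idx=30: raw=0x2E007 flags P=1 W=1 U=1 S=0
  → PA=0x2EB97  (3 entries read)

Access #2 PA: 0x2EB97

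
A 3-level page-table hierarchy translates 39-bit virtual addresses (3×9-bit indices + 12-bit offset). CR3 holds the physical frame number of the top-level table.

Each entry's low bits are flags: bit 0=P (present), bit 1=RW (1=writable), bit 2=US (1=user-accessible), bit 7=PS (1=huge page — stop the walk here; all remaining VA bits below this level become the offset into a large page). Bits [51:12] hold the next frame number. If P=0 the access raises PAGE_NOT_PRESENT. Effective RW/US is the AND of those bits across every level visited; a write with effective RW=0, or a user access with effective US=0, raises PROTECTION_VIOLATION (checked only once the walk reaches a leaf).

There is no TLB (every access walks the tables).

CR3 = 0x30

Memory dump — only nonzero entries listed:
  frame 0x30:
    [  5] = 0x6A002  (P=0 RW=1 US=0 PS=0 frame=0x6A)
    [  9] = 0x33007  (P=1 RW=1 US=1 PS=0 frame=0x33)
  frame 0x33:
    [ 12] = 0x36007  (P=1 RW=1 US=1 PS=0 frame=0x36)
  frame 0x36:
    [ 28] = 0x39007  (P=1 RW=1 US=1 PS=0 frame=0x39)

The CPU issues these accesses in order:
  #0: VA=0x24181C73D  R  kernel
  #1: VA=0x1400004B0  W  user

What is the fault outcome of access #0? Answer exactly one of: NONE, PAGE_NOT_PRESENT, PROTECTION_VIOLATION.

Walk each access:
#0 VA=0x24181C73D (r,kernel):
  L0: frame=0x30 idx=9 entry=0x33007 [P=1 RW=1 US=1 PS=0]
  L1: frame=0x33 idx=12 entry=0x36007 [P=1 RW=1 US=1 PS=0]
  L2: frame=0x36 idx=28 entry=0x39007 [P=1 RW=1 US=1 PS=0]
  ⇒ phys 0x3973D  [3 reads]
#1 VA=0x1400004B0 (w,user):
  L0: frame=0x30 idx=5 entry=0x6A002 [P=0 RW=1 US=0 PS=0]
  ✗ PAGE_NOT_PRESENT  [1 reads]

Access #0 fault: NONE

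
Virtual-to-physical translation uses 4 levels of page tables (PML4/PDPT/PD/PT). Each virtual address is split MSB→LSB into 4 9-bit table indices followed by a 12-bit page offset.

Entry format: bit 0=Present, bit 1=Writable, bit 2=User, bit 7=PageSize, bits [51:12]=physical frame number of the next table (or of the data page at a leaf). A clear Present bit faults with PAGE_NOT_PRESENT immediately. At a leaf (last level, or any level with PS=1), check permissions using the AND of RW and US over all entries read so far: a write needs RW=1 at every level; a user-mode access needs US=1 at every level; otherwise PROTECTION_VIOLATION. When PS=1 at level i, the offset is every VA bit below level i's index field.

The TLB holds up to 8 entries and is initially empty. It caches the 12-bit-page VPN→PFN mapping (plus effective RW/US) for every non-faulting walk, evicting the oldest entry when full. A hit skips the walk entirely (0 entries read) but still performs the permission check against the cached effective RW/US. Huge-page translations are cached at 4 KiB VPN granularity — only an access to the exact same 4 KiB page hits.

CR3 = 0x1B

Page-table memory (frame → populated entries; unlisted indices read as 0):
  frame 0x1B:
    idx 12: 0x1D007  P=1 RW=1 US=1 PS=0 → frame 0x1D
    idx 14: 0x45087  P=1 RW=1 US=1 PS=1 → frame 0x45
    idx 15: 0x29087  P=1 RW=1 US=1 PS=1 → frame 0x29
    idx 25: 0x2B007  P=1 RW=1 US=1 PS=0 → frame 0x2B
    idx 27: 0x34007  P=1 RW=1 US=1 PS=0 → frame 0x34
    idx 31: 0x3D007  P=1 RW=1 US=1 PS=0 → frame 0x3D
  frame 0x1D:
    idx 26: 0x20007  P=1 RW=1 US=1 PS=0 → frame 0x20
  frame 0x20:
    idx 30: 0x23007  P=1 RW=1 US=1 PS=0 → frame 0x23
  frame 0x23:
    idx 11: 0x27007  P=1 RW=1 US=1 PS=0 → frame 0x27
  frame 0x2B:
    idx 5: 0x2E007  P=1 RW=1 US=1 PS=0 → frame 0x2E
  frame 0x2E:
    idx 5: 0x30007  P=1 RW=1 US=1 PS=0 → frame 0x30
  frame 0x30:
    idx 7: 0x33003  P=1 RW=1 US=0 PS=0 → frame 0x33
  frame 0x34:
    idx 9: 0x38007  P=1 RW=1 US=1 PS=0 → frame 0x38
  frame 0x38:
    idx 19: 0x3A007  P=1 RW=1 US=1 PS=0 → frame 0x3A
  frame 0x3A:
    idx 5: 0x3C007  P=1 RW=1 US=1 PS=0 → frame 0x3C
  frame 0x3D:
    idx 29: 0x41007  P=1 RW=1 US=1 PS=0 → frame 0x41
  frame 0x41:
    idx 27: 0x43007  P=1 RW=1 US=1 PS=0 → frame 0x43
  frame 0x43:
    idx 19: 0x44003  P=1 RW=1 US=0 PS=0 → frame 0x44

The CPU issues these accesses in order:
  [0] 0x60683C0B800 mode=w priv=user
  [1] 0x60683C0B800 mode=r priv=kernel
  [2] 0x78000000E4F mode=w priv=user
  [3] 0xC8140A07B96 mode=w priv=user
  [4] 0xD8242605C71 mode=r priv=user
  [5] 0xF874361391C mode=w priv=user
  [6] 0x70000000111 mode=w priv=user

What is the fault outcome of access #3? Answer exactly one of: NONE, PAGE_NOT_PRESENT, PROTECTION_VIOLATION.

Walk each access:
#0 VA=0x60683C0B800 (w,user):
  L0 @0x1B[12] → 0x1D007  P=1,RW=1,US=1,PS=0
  L1 @0x1D[26] → 0x20007  P=1,RW=1,US=1,PS=0
  L2 @0x20[30] → 0x23007  P=1,RW=1,US=1,PS=0
  L3 @0x23[11] → 0x27007  P=1,RW=1,US=1,PS=0
  → PA=0x27800  (4 entries read)
#1 VA=0x60683C0B800 (r,kernel):
  TLB hit vpn=0x60683C0B → PA=0x27800
#2 VA=0x78000000E4F (w,user):
  L0 @0x1B[15] → 0x29087  P=1,RW=1,US=1,PS=1
  → PA=0x29E4F (huge @L0)  (1 entries read)
#3 VA=0xC8140A07B96 (w,user):
  L0 @0x1B[25] → 0x2B007  P=1,RW=1,US=1,PS=0
  L1 @0x2B[5] → 0x2E007  P=1,RW=1,US=1,PS=0
  L2 @0x2E[5] → 0x30007  P=1,RW=1,US=1,PS=0
  L3 @0x30[7] → 0x33003  P=1,RW=1,US=0,PS=0
  ⇒ fault: PROTECTION_VIOLATION  — 4 lookups
#4 VA=0xD8242605C71 (r,user):
  L0 @0x1B[27] → 0x34007  P=1,RW=1,US=1,PS=0
  L1 @0x34[9] → 0x38007  P=1,RW=1,US=1,PS=0
  L2 @0x38[19] → 0x3A007  P=1,RW=1,US=1,PS=0
  L3 @0x3A[5] → 0x3C007  P=1,RW=1,US=1,PS=0
  → PA=0x3CC71  (4 entries read)
#5 VA=0xF874361391C (w,user):
  L0 @0x1B[31] → 0x3D007  P=1,RW=1,US=1,PS=0
  L1 @0x3D[29] → 0x41007  P=1,RW=1,US=1,PS=0
  L2 @0x41[27] → 0x43007  P=1,RW=1,US=1,PS=0
  L3 @0x43[19] → 0x44003  P=1,RW=1,US=0,PS=0
  ⇒ fault: PROTECTION_VIOLATION  — 4 lookups
#6 VA=0x70000000111 (w,user):
  L0 @0x1B[14] → 0x45087  P=1,RW=1,US=1,PS=1
  → PA=0x45111 (huge @L0)  (1 entries read)

Access #3 fault: PROTECTION_VIOLATION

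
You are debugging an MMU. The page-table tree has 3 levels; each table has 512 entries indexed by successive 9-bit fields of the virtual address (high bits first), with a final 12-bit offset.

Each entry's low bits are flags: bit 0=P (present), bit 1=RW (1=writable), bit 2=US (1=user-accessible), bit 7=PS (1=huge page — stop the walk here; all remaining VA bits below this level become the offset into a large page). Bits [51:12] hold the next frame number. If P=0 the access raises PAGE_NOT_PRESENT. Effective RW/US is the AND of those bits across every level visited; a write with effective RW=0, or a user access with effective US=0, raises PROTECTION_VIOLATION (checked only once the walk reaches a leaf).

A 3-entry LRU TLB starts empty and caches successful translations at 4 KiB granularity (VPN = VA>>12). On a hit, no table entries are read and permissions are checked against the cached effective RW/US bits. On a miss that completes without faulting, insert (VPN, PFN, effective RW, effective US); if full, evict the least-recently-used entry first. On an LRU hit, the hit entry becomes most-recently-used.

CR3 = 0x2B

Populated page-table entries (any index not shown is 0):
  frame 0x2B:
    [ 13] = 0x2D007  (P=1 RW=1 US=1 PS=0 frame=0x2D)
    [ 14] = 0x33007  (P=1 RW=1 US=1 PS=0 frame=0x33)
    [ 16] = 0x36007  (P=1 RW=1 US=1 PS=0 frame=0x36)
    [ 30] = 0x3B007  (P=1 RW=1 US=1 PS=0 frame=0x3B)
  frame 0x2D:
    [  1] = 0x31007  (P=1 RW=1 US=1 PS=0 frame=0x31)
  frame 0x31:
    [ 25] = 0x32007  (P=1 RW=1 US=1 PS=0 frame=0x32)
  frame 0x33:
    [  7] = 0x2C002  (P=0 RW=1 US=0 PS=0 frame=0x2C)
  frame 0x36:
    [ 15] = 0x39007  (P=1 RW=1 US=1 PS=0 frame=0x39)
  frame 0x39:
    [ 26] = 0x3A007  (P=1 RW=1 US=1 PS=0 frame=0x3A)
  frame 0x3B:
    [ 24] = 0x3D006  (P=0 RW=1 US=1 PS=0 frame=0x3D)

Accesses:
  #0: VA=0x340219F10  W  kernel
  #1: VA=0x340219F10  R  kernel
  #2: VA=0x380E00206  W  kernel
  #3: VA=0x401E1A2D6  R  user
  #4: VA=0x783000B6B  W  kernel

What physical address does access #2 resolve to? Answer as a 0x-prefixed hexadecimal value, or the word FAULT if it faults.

Trace:
#0 VA=0x340219F10 (w,kernel):
  L0 @0x2B[13] → 0x2D007  P=1,RW=1,US=1,PS=0
  L1 @0x2D[1] → 0x31007  P=1,RW=1,US=1,PS=0
  L2 @0x31[25] → 0x32007  P=1,RW=1,US=1,PS=0
  → PA=0x32F10  (3 entries read)
#1 VA=0x340219F10 (r,kernel):
  TLB hit vpn=0x340219 → PA=0x32F10
#2 VA=0x380E00206 (w,kernel):
  L0 @0x2B[14] → 0x33007  P=1,RW=1,US=1,PS=0
  L1 @0x33[7] → 0x2C002  P=0,RW=1,US=0,PS=0
  → PAGE_NOT_PRESENT  (2 entries read)
#3 VA=0x401E1A2D6 (r,user):
  L0 @0x2B[16] → 0x36007  P=1,RW=1,US=1,PS=0
  L1 @0x36[15] → 0x39007  P=1,RW=1,US=1,PS=0
  L2 @0x39[26] → 0x3A007  P=1,RW=1,US=1,PS=0
  → PA=0x3A2D6  (3 entries read)
#4 VA=0x783000B6B (w,kernel):
  L0 @0x2B[30] → 0x3B007  P=1,RW=1,US=1,PS=0
  L1 @0x3B[24] → 0x3D006  P=0,RW=1,US=1,PS=0
  → PAGE_NOT_PRESENT  (2 entries read)

Access #2 PA: FAULT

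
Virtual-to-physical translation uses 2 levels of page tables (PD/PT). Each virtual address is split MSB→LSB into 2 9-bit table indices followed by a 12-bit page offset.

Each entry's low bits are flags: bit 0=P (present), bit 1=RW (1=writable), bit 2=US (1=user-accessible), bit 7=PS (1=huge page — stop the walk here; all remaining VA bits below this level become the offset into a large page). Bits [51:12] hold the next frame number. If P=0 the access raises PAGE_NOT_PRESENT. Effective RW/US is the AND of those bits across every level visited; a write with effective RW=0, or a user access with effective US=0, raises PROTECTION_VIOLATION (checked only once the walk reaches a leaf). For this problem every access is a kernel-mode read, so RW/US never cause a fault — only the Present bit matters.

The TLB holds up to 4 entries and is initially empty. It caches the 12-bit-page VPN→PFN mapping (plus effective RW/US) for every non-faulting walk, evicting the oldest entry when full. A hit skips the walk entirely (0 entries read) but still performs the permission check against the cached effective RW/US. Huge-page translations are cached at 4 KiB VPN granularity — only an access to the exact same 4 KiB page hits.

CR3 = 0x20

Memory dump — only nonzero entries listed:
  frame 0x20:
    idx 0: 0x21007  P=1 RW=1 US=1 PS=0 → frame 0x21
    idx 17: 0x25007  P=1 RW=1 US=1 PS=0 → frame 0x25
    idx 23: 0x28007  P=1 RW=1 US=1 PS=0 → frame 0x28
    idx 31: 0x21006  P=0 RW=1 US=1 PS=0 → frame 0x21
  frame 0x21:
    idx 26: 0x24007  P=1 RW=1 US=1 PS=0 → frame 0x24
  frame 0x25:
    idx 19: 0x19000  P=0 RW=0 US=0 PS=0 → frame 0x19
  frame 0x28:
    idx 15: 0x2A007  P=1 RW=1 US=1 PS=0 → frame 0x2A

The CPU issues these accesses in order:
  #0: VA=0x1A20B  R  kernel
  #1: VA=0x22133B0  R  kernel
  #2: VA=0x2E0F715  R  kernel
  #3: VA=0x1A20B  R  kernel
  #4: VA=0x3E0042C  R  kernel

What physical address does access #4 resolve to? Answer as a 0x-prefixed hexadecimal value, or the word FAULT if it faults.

Trace:
#0 VA=0x1A20B (r,kernel):
  L0: frame=0x20 idx=0 entry=0x21007 [P=1 RW=1 US=1 PS=0]
  L1: frame=0x21 idx=26 entry=0x24007 [P=1 RW=1 US=1 PS=0]
  ✓ 0x2420B  — 2 lookups
#1 VA=0x22133B0 (r,kernel):
  L0: frame=0x20 idx=17 entry=0x25007 [P=1 RW=1 US=1 PS=0]
  L1: frame=0x25 idx=19 entry=0x19000 [P=0 RW=0 US=0 PS=0]
  ⇒ fault: PAGE_NOT_PRESENT  — 2 lookups
#2 VA=0x2E0F715 (r,kernel):
  L0: frame=0x20 idx=23 entry=0x28007 [P=1 RW=1 US=1 PS=0]
  L1: frame=0x28 idx=15 entry=0x2A007 [P=1 RW=1 US=1 PS=0]
  ✓ 0x2A715  — 2 lookups
#3 VA=0x1A20B (r,kernel):
  TLB hit vpn=0x1A → PA=0x2420B
#4 VA=0x3E0042C (r,kernel):
  L0: frame=0x20 idx=31 entry=0x21006 [P=0 RW=1 US=1 PS=0]
  ⇒ fault: PAGE_NOT_PRESENT  — 1 lookups

Access #4 PA: FAULT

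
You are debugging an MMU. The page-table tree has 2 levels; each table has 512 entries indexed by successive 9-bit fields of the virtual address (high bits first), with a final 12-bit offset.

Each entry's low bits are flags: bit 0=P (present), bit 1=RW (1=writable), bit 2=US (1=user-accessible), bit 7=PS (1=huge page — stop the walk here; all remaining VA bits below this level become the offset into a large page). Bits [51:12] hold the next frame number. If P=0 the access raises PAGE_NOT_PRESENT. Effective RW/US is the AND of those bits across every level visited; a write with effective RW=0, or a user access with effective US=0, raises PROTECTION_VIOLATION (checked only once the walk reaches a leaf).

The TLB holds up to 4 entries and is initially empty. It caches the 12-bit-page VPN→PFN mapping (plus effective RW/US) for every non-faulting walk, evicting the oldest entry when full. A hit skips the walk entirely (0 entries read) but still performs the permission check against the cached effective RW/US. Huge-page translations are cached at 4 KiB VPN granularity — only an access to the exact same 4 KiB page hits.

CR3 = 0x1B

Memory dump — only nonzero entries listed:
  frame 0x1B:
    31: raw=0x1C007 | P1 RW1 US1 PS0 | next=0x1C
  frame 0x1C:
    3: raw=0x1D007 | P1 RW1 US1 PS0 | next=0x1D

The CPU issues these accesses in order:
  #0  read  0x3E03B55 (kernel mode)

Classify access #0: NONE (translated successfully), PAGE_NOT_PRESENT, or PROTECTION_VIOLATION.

Walk each access:
#0 VA=0x3E03B55 (r,kernel):
  [0] read 0x1B idx=31: raw=0x1C007 flags P=1 W=1 U=1 S=0
  [1] read 0x1C idx=3: raw=0x1D007 flags P=1 W=1 U=1 S=0
  → PA=0x1DB55  (2 entries read)

Access #0 fault: NONE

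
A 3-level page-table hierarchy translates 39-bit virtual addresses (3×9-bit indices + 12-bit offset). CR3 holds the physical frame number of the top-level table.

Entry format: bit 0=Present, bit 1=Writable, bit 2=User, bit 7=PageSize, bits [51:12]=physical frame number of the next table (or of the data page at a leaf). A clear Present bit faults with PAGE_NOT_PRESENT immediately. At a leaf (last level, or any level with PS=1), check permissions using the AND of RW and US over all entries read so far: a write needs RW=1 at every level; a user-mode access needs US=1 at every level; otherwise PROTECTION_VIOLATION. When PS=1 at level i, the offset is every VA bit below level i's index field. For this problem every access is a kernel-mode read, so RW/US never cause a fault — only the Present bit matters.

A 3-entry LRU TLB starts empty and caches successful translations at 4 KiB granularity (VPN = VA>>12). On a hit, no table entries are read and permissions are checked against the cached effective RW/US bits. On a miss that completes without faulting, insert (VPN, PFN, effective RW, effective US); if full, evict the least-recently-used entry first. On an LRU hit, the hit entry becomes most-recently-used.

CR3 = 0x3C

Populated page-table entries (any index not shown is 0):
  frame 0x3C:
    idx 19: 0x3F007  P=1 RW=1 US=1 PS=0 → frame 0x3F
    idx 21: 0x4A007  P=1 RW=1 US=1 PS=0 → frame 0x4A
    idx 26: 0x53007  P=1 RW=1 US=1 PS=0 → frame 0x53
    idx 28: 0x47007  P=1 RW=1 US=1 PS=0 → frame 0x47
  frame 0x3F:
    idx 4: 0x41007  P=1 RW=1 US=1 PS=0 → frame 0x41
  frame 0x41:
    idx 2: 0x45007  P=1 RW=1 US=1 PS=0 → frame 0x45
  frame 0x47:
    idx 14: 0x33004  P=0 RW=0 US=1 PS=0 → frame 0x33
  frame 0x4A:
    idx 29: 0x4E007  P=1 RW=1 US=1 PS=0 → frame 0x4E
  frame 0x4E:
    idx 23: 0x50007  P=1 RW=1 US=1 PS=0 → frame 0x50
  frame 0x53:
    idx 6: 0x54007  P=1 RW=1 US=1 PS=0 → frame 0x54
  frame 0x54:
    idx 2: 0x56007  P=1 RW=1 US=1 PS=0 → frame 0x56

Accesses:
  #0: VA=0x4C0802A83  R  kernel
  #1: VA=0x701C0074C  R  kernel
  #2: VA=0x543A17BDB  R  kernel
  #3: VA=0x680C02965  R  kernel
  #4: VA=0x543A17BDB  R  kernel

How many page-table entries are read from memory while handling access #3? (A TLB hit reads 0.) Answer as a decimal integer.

Trace:
#0 VA=0x4C0802A83 (r,kernel):
  L0 @0x3C[19] → 0x3F007  P=1,RW=1,US=1,PS=0
  L1 @0x3F[4] → 0x41007  P=1,RW=1,US=1,PS=0
  L2 @0x41[2] → 0x45007  P=1,RW=1,US=1,PS=0
  → PA=0x45A83  (3 entries read)
#1 VA=0x701C0074C (r,kernel):
  L0 @0x3C[28] → 0x47007  P=1,RW=1,US=1,PS=0
  L1 @0x47[14] → 0x33004  P=0,RW=0,US=1,PS=0
  ⇒ fault: PAGE_NOT_PRESENT  — 2 lookups
#2 VA=0x543A17BDB (r,kernel):
  L0 @0x3C[21] → 0x4A007  P=1,RW=1,US=1,PS=0
  L1 @0x4A[29] → 0x4E007  P=1,RW=1,US=1,PS=0
  L2 @0x4E[23] → 0x50007  P=1,RW=1,US=1,PS=0
  → PA=0x50BDB  (3 entries read)
#3 VA=0x680C02965 (r,kernel):
  L0 @0x3C[26] → 0x53007  P=1,RW=1,US=1,PS=0
  L1 @0x53[6] → 0x54007  P=1,RW=1,US=1,PS=0
  L2 @0x54[2] → 0x56007  P=1,RW=1,US=1,PS=0
  → PA=0x56965  (3 entries read)
#4 VA=0x543A17BDB (r,kernel):
  TLB hit vpn=0x543A17 → PA=0x50BDB

Entries read for #3: 3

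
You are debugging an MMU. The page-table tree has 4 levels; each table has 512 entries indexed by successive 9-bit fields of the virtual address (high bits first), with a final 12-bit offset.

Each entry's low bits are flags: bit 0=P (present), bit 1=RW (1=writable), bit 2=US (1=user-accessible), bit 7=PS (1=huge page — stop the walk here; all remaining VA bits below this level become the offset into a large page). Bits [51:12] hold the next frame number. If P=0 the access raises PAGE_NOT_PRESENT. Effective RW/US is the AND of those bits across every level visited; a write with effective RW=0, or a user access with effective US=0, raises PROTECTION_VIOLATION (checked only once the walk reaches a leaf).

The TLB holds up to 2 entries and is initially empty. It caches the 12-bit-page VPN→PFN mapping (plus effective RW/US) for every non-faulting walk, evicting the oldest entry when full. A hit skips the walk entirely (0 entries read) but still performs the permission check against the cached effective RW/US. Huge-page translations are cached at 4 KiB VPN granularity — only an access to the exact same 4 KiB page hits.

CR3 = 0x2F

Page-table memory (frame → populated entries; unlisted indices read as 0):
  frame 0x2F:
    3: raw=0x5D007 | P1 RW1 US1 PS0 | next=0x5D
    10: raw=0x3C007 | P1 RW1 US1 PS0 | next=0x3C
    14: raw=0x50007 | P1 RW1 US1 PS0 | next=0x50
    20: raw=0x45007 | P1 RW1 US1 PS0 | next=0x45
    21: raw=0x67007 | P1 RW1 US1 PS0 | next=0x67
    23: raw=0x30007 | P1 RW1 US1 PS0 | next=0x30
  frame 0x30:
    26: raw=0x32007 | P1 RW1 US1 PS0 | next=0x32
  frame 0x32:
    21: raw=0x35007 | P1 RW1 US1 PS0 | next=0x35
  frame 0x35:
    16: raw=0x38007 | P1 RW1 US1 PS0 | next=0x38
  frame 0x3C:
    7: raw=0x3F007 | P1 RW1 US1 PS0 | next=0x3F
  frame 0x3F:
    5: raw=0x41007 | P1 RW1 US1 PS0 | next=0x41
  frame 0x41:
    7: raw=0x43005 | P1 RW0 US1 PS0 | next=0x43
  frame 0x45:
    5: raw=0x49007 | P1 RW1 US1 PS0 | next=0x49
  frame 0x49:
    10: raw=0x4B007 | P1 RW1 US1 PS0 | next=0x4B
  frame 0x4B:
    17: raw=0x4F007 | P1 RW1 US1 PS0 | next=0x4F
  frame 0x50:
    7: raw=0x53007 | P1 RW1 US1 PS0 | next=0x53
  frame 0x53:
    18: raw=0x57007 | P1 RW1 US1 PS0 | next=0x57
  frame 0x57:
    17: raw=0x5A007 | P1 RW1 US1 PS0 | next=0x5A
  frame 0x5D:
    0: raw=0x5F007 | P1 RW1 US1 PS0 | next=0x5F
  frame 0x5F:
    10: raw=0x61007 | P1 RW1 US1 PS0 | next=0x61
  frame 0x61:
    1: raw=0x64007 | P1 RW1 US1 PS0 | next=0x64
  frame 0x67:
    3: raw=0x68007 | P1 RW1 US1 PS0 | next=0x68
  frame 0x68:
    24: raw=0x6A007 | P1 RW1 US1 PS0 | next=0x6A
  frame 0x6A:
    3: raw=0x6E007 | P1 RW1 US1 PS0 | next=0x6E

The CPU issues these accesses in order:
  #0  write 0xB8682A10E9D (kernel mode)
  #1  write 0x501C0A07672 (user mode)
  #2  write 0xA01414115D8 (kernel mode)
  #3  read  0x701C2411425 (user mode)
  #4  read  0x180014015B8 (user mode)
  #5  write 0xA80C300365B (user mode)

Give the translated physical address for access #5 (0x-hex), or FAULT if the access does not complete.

Walk each access:
#0 VA=0xB8682A10E9D (w,kernel):
  [0] read 0x2F idx=23: raw=0x30007 flags P=1 W=1 U=1 S=0
  [1] read 0x30 idx=26: raw=0x32007 flags P=1 W=1 U=1 S=0
  [2] read 0x32 idx=21: raw=0x35007 flags P=1 W=1 U=1 S=0
  [3] read 0x35 idx=16: raw=0x38007 flags P=1 W=1 U=1 S=0
  ✓ 0x38E9D  — 4 lookups
#1 VA=0x501C0A07672 (w,user):
  [0] read 0x2F idx=10: raw=0x3C007 flags P=1 W=1 U=1 S=0
  [1] read 0x3C idx=7: raw=0x3F007 flags P=1 W=1 U=1 S=0
  [2] read 0x3F idx=5: raw=0x41007 flags P=1 W=1 U=1 S=0
  [3] read 0x41 idx=7: raw=0x43005 flags P=1 W=0 U=1 S=0
  → PROTECTION_VIOLATION  (4 entries read)
#2 VA=0xA01414115D8 (w,kernel):
  [0] read 0x2F idx=20: raw=0x45007 flags P=1 W=1 U=1 S=0
  [1] read 0x45 idx=5: raw=0x49007 flags P=1 W=1 U=1 S=0
  [2] read 0x49 idx=10: raw=0x4B007 flags P=1 W=1 U=1 S=0
  [3] read 0x4B idx=17: raw=0x4F007 flags P=1 W=1 U=1 S=0
  ✓ 0x4F5D8  — 4 lookups
#3 VA=0x701C2411425 (r,user):
  [0] read 0x2F idx=14: raw=0x50007 flags P=1 W=1 U=1 S=0
  [1] read 0x50 idx=7: raw=0x53007 flags P=1 W=1 U=1 S=0
  [2] read 0x53 idx=18: raw=0x57007 flags P=1 W=1 U=1 S=0
  [3] read 0x57 idx=17: raw=0x5A007 flags P=1 W=1 U=1 S=0
  ✓ 0x5A425  — 4 lookups
#4 VA=0x180014015B8 (r,user):
  [0] read 0x2F idx=3: raw=0x5D007 flags P=1 W=1 U=1 S=0
  [1] read 0x5D idx=0: raw=0x5F007 flags P=1 W=1 U=1 S=0
  [2] read 0x5F idx=10: raw=0x61007 flags P=1 W=1 U=1 S=0
  [3] read 0x61 idx=1: raw=0x64007 flags P=1 W=1 U=1 S=0
  ✓ 0x645B8  — 4 lookups
#5 VA=0xA80C300365B (w,user):
  [0] read 0x2F idx=21: raw=0x67007 flags P=1 W=1 U=1 S=0
  [1] read 0x67 idx=3: raw=0x68007 flags P=1 W=1 U=1 S=0
  [2] read 0x68 idx=24: raw=0x6A007 flags P=1 W=1 U=1 S=0
  [3] read 0x6A idx=3: raw=0x6E007 flags P=1 W=1 U=1 S=0
  ✓ 0x6E65B  — 4 lookups

Access #5 PA: 0x6E65B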